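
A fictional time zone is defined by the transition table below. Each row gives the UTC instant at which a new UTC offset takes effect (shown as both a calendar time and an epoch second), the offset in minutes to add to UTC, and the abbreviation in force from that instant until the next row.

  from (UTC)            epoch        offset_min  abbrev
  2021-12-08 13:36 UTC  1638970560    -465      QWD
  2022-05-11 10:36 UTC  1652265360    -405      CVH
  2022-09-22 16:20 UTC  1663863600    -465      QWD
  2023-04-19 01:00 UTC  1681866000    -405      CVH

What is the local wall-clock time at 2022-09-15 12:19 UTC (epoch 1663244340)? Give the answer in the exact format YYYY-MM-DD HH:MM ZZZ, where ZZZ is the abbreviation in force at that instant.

Query: 2022-09-15 12:19 UTC
Rule 2/4 (CVH, -06:45): 2022-05-11 10:36 UTC ≤ query < 2022-09-22 16:20 UTC
12·60 + 19 - 405 = 334 min
334 = 0·1440 + 334; 334 = 5·60 + 34 → 05:34, same day
→ 2022-09-15 05:34 CVH

2022-09-15 05:34 CVH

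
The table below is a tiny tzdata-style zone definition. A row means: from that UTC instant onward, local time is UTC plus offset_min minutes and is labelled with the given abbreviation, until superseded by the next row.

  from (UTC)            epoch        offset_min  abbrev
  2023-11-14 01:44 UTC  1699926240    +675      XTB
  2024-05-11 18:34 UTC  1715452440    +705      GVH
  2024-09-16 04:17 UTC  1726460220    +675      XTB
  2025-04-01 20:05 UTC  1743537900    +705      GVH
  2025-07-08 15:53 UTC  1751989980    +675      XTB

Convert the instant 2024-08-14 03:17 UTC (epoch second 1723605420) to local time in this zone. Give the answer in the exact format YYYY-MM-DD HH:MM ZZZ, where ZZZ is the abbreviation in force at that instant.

Query: 2024-08-14 03:17 UTC
Rule 2/5 (GVH, +11:45): 2024-05-11 18:34 UTC ≤ query < 2024-09-16 04:17 UTC
3·60 + 17 + 705 = 902 min
902 = 0·1440 + 902; 902 = 15·60 + 2 → 15:02, same day
→ 2024-08-14 15:02 GVH

2024-08-14 15:02 GVH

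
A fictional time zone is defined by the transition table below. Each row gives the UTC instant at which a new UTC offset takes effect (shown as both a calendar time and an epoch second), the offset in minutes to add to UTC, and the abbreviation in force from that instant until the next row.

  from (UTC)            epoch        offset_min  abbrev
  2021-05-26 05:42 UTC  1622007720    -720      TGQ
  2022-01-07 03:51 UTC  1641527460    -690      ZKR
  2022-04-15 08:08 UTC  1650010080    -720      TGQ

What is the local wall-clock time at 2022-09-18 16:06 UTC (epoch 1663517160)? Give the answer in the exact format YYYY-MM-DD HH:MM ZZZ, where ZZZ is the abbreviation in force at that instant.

Query: 2022-09-18 16:06 UTC
Rule 3/3 (TGQ, -12:00): 2022-04-15 08:08 UTC ≤ query < +∞
16·60 + 6 - 720 = 246 min
246 = 0·1440 + 246; 246 = 4·60 + 6 → 04:06, same day
→ 2022-09-18 04:06 TGQ

2022-09-18 04:06 TGQ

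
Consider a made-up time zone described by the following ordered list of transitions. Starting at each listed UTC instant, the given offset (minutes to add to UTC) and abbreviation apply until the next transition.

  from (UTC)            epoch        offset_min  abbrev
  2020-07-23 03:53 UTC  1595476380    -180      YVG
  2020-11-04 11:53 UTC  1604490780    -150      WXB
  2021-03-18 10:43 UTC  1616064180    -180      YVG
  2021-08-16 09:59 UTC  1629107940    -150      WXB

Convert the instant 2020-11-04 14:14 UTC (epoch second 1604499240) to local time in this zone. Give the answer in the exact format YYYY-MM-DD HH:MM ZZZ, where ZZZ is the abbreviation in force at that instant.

2020-11-04 11:44 WXB

Query: 2020-11-04 14:14 UTC
Rule 2/4 (WXB, -02:30): 2020-11-04 11:53 UTC ≤ query < 2021-03-18 10:43 UTC
14·60 + 14 - 150 = 704 min
704 = 0·1440 + 704; 704 = 11·60 + 44 → 11:44, same day
→ 2020-11-04 11:44 WXB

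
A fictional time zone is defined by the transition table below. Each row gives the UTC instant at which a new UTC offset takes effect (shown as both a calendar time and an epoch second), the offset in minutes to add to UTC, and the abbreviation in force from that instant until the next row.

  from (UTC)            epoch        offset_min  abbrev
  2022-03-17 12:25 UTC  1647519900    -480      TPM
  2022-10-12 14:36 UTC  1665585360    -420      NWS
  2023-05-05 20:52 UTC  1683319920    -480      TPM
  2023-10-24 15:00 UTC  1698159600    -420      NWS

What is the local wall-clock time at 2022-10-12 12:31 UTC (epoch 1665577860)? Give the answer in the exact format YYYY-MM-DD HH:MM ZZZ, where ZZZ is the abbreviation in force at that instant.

2022-10-12 04:31 TPM

Query: 2022-10-12 12:31 UTC
Rule 1/4 (TPM, -08:00): 2022-03-17 12:25 UTC ≤ query < 2022-10-12 14:36 UTC
12·60 + 31 - 480 = 271 min
271 = 0·1440 + 271; 271 = 4·60 + 31 → 04:31, same day
→ 2022-10-12 04:31 TPM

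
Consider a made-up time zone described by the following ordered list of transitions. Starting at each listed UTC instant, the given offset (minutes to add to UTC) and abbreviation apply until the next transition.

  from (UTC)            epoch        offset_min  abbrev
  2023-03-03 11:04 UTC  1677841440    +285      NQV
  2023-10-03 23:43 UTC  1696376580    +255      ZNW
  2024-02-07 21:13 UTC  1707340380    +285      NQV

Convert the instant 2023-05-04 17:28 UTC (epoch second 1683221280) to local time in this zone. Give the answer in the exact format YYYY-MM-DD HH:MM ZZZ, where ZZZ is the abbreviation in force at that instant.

Query: 2023-05-04 17:28 UTC
Rule 1/3 (NQV, +04:45): 2023-03-03 11:04 UTC ≤ query < 2023-10-03 23:43 UTC
17·60 + 28 + 285 = 1333 min
1333 = 0·1440 + 1333; 1333 = 22·60 + 13 → 22:13, same day
→ 2023-05-04 22:13 NQV

2023-05-04 22:13 NQV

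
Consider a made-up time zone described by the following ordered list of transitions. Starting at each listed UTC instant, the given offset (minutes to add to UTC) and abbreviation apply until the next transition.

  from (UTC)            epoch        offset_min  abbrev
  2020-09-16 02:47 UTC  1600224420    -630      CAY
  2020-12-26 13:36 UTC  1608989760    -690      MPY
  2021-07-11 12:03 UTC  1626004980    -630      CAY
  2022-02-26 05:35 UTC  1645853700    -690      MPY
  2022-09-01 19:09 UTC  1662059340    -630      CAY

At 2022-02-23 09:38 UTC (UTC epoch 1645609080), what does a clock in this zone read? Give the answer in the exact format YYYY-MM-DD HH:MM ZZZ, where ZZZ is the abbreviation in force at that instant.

Query: 2022-02-23 09:38 UTC
Rule 3/5 (CAY, -10:30): 2021-07-11 12:03 UTC ≤ query < 2022-02-26 05:35 UTC
9·60 + 38 - 630 = -52 min
-52 = -1·1440 + 1388; 1388 = 23·60 + 8 → 23:08, 2022-02-23 - 1 day = 2022-02-22
→ 2022-02-22 23:08 CAY

2022-02-22 23:08 CAY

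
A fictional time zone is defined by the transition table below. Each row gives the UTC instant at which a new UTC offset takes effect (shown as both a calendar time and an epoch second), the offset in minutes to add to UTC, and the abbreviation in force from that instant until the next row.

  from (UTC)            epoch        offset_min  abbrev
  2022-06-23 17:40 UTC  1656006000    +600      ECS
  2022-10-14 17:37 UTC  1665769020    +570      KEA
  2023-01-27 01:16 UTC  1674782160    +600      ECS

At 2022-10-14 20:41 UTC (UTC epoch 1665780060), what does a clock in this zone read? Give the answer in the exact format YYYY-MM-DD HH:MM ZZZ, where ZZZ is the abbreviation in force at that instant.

2022-10-15 06:11 KEA

Query: 2022-10-14 20:41 UTC
Rule 2/3 (KEA, +09:30): 2022-10-14 17:37 UTC ≤ query < 2023-01-27 01:16 UTC
20·60 + 41 + 570 = 1811 min
1811 = 1·1440 + 371; 371 = 6·60 + 11 → 06:11, 2022-10-14 + 1 day = 2022-10-15
→ 2022-10-15 06:11 KEA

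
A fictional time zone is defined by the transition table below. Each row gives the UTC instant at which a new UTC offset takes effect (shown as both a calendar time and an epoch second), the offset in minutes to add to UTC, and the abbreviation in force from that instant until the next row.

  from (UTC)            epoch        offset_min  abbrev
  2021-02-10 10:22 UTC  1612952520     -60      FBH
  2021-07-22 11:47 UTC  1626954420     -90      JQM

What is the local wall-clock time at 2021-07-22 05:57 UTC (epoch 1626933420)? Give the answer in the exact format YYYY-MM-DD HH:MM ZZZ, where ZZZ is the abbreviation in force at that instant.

2021-07-22 04:57 FBH

Query: 2021-07-22 05:57 UTC
Rule 1/2 (FBH, -01:00): 2021-02-10 10:22 UTC ≤ query < 2021-07-22 11:47 UTC
5·60 + 57 - 60 = 297 min
297 = 0·1440 + 297; 297 = 4·60 + 57 → 04:57, same day
→ 2021-07-22 04:57 FBH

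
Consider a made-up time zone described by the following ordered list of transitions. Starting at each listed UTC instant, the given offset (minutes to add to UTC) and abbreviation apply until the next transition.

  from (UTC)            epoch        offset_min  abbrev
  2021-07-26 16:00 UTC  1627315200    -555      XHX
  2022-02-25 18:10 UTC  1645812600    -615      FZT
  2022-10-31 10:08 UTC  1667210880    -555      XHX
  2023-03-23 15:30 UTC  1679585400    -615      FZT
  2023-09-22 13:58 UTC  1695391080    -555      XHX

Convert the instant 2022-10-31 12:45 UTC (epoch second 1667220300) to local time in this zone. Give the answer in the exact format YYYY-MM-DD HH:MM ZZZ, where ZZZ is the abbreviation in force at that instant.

Query: 2022-10-31 12:45 UTC
Rule 3/5 (XHX, -09:15): 2022-10-31 10:08 UTC ≤ query < 2023-03-23 15:30 UTC
12·60 + 45 - 555 = 210 min
210 = 0·1440 + 210; 210 = 3·60 + 30 → 03:30, same day
→ 2022-10-31 03:30 XHX

2022-10-31 03:30 XHX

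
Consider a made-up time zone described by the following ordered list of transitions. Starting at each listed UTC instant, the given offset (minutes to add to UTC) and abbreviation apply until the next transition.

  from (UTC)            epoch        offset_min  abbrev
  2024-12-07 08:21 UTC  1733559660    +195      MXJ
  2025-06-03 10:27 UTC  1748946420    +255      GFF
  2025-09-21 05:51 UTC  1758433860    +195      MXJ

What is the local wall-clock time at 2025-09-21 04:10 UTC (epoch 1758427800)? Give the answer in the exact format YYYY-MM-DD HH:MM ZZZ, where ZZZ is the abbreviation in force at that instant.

Query: 2025-09-21 04:10 UTC
Rule 2/3 (GFF, +04:15): 2025-06-03 10:27 UTC ≤ query < 2025-09-21 05:51 UTC
4·60 + 10 + 255 = 505 min
505 = 0·1440 + 505; 505 = 8·60 + 25 → 08:25, same day
→ 2025-09-21 08:25 GFF

2025-09-21 08:25 GFF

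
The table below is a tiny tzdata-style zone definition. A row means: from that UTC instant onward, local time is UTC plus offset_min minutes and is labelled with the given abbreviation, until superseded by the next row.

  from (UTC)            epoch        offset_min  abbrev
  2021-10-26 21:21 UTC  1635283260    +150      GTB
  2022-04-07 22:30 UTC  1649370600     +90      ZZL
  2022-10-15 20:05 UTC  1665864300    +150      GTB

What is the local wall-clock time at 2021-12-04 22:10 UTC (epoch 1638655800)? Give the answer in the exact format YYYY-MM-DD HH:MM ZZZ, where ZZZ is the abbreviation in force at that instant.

Query: 2021-12-04 22:10 UTC
Rule 1/3 (GTB, +02:30): 2021-10-26 21:21 UTC ≤ query < 2022-04-07 22:30 UTC
22·60 + 10 + 150 = 1480 min
1480 = 1·1440 + 40; 40 = 0·60 + 40 → 00:40, 2021-12-04 + 1 day = 2021-12-05
→ 2021-12-05 00:40 GTB

2021-12-05 00:40 GTB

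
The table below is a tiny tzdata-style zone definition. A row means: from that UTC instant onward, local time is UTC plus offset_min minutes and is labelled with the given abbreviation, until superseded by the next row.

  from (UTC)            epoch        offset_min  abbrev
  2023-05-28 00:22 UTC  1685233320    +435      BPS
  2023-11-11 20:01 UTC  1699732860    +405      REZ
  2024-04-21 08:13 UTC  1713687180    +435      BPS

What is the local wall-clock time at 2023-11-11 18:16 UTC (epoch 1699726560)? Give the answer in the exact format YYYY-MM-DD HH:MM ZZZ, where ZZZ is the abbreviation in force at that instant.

Query: 2023-11-11 18:16 UTC
Rule 1/3 (BPS, +07:15): 2023-05-28 00:22 UTC ≤ query < 2023-11-11 20:01 UTC
18·60 + 16 + 435 = 1531 min
1531 = 1·1440 + 91; 91 = 1·60 + 31 → 01:31, 2023-11-11 + 1 day = 2023-11-12
→ 2023-11-12 01:31 BPS

2023-11-12 01:31 BPS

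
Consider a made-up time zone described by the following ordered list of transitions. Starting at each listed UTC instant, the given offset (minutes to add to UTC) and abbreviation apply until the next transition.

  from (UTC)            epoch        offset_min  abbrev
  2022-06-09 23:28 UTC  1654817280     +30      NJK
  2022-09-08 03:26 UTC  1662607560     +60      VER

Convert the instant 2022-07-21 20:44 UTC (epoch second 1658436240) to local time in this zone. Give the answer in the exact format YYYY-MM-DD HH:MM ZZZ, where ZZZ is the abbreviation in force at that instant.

2022-07-21 21:14 NJK

Query: 2022-07-21 20:44 UTC
Rule 1/2 (NJK, +00:30): 2022-06-09 23:28 UTC ≤ query < 2022-09-08 03:26 UTC
20·60 + 44 + 30 = 1274 min
1274 = 0·1440 + 1274; 1274 = 21·60 + 14 → 21:14, same day
→ 2022-07-21 21:14 NJK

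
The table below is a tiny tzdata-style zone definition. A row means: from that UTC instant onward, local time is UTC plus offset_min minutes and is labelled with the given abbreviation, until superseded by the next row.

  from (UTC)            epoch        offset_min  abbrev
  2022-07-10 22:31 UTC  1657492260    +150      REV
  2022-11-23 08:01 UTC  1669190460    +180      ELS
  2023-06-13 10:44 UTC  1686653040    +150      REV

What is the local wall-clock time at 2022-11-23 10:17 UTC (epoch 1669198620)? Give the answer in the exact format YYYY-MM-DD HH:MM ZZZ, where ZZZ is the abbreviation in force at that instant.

2022-11-23 13:17 ELS

Query: 2022-11-23 10:17 UTC
Rule 2/3 (ELS, +03:00): 2022-11-23 08:01 UTC ≤ query < 2023-06-13 10:44 UTC
10·60 + 17 + 180 = 797 min
797 = 0·1440 + 797; 797 = 13·60 + 17 → 13:17, same day
→ 2022-11-23 13:17 ELS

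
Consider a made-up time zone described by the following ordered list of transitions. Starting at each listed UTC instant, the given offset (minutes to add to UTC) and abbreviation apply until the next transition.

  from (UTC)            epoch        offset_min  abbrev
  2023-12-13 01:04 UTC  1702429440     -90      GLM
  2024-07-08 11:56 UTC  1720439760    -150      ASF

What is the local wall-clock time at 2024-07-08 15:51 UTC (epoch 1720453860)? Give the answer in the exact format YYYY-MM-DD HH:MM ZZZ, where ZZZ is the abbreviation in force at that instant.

2024-07-08 13:21 ASF

Query: 2024-07-08 15:51 UTC
Rule 2/2 (ASF, -02:30): 2024-07-08 11:56 UTC ≤ query < +∞
15·60 + 51 - 150 = 801 min
801 = 0·1440 + 801; 801 = 13·60 + 21 → 13:21, same day
→ 2024-07-08 13:21 ASF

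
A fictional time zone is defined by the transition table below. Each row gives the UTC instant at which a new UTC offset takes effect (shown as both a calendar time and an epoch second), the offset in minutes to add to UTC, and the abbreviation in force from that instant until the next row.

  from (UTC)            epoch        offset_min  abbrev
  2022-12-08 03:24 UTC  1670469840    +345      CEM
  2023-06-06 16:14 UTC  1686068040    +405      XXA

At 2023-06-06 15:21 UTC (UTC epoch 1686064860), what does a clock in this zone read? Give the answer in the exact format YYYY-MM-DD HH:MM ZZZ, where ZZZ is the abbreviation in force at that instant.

Query: 2023-06-06 15:21 UTC
Rule 1/2 (CEM, +05:45): 2022-12-08 03:24 UTC ≤ query < 2023-06-06 16:14 UTC
15·60 + 21 + 345 = 1266 min
1266 = 0·1440 + 1266; 1266 = 21·60 + 6 → 21:06, same day
→ 2023-06-06 21:06 CEM

2023-06-06 21:06 CEM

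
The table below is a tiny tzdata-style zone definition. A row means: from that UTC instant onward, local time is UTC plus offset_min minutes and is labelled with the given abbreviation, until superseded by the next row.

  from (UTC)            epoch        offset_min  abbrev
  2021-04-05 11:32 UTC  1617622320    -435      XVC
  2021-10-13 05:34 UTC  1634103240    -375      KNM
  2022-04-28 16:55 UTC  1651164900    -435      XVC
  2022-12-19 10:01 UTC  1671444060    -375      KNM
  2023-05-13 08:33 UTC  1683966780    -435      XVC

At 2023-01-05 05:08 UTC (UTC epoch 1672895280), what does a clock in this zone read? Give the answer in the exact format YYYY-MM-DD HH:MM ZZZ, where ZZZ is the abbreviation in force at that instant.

Query: 2023-01-05 05:08 UTC
Rule 4/5 (KNM, -06:15): 2022-12-19 10:01 UTC ≤ query < 2023-05-13 08:33 UTC
5·60 + 8 - 375 = -67 min
-67 = -1·1440 + 1373; 1373 = 22·60 + 53 → 22:53, 2023-01-05 - 1 day = 2023-01-04
→ 2023-01-04 22:53 KNM

2023-01-04 22:53 KNM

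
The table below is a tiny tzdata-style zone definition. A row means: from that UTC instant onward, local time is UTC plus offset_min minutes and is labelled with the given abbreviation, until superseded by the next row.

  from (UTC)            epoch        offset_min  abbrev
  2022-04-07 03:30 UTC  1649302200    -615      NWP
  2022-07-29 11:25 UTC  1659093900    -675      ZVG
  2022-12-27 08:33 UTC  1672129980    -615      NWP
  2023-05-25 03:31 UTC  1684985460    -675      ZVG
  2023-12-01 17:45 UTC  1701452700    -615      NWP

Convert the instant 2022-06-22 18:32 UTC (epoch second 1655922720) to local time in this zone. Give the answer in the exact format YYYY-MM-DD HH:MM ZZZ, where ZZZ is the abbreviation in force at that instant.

Query: 2022-06-22 18:32 UTC
Rule 1/5 (NWP, -10:15): 2022-04-07 03:30 UTC ≤ query < 2022-07-29 11:25 UTC
18·60 + 32 - 615 = 497 min
497 = 0·1440 + 497; 497 = 8·60 + 17 → 08:17, same day
→ 2022-06-22 08:17 NWP

2022-06-22 08:17 NWP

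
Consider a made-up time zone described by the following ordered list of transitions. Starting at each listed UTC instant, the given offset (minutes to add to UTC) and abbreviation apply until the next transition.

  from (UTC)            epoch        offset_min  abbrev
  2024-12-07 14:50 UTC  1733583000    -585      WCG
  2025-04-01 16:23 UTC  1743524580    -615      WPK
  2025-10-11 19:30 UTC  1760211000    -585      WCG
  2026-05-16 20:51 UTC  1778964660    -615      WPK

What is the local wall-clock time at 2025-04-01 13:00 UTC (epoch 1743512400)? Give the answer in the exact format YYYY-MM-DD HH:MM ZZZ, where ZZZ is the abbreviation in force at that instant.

Query: 2025-04-01 13:00 UTC
Rule 1/4 (WCG, -09:45): 2024-12-07 14:50 UTC ≤ query < 2025-04-01 16:23 UTC
13·60 + 0 - 585 = 195 min
195 = 0·1440 + 195; 195 = 3·60 + 15 → 03:15, same day
→ 2025-04-01 03:15 WCG

2025-04-01 03:15 WCG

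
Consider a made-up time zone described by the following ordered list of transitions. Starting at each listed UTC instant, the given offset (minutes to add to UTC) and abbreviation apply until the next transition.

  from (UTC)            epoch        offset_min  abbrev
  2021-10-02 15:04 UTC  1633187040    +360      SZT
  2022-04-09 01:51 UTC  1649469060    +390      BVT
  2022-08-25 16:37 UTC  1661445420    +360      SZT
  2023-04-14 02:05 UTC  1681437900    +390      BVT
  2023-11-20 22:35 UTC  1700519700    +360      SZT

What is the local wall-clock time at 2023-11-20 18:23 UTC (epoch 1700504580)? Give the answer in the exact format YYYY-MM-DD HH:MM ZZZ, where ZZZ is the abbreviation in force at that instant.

2023-11-21 00:53 BVT

Query: 2023-11-20 18:23 UTC
Rule 4/5 (BVT, +06:30): 2023-04-14 02:05 UTC ≤ query < 2023-11-20 22:35 UTC
18·60 + 23 + 390 = 1493 min
1493 = 1·1440 + 53; 53 = 0·60 + 53 → 00:53, 2023-11-20 + 1 day = 2023-11-21
→ 2023-11-21 00:53 BVT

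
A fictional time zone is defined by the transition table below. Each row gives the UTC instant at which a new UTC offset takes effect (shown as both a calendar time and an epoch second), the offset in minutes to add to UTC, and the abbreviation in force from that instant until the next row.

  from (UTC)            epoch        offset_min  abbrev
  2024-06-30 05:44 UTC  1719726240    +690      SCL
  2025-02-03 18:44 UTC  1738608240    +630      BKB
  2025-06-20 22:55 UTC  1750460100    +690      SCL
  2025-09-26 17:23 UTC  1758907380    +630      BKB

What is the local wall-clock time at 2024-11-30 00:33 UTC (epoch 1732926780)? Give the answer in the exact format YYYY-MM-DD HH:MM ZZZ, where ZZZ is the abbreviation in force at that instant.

2024-11-30 12:03 SCL

Query: 2024-11-30 00:33 UTC
Rule 1/4 (SCL, +11:30): 2024-06-30 05:44 UTC ≤ query < 2025-02-03 18:44 UTC
0·60 + 33 + 690 = 723 min
723 = 0·1440 + 723; 723 = 12·60 + 3 → 12:03, same day
→ 2024-11-30 12:03 SCL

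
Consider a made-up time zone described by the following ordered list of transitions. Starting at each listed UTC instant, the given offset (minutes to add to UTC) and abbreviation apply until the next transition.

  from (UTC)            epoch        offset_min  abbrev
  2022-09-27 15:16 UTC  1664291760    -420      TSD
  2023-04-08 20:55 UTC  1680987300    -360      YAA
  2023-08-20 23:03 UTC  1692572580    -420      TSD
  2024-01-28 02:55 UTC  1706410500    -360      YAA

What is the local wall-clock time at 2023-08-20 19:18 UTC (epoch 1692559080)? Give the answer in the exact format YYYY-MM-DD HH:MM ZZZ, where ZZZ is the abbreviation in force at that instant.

Query: 2023-08-20 19:18 UTC
Rule 2/4 (YAA, -06:00): 2023-04-08 20:55 UTC ≤ query < 2023-08-20 23:03 UTC
19·60 + 18 - 360 = 798 min
798 = 0·1440 + 798; 798 = 13·60 + 18 → 13:18, same day
→ 2023-08-20 13:18 YAA

2023-08-20 13:18 YAA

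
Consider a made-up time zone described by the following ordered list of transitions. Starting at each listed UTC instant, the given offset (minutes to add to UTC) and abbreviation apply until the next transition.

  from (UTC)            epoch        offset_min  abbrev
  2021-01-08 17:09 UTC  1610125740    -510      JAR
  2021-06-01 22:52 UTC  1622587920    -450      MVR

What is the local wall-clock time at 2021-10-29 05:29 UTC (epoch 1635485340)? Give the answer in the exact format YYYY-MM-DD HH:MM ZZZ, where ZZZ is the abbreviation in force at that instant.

Query: 2021-10-29 05:29 UTC
Rule 2/2 (MVR, -07:30): 2021-06-01 22:52 UTC ≤ query < +∞
5·60 + 29 - 450 = -121 min
-121 = -1·1440 + 1319; 1319 = 21·60 + 59 → 21:59, 2021-10-29 - 1 day = 2021-10-28
→ 2021-10-28 21:59 MVR

2021-10-28 21:59 MVR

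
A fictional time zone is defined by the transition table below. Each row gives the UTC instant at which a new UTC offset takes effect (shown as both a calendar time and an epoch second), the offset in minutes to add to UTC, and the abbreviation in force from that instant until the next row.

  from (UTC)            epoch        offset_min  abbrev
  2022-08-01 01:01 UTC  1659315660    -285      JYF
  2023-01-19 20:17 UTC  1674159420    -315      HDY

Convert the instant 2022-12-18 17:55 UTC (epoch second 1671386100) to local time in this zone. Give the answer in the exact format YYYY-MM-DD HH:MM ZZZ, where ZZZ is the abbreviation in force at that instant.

2022-12-18 13:10 JYF

Query: 2022-12-18 17:55 UTC
Rule 1/2 (JYF, -04:45): 2022-08-01 01:01 UTC ≤ query < 2023-01-19 20:17 UTC
17·60 + 55 - 285 = 790 min
790 = 0·1440 + 790; 790 = 13·60 + 10 → 13:10, same day
→ 2022-12-18 13:10 JYF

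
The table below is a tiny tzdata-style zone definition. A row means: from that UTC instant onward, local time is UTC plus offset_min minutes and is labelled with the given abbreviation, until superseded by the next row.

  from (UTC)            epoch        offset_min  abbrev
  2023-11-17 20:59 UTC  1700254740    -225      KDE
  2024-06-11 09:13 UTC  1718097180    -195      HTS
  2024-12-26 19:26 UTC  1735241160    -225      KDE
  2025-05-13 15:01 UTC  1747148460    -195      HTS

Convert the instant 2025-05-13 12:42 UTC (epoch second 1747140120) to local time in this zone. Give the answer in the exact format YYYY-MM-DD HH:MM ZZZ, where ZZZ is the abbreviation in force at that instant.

2025-05-13 08:57 KDE

Query: 2025-05-13 12:42 UTC
Rule 3/4 (KDE, -03:45): 2024-12-26 19:26 UTC ≤ query < 2025-05-13 15:01 UTC
12·60 + 42 - 225 = 537 min
537 = 0·1440 + 537; 537 = 8·60 + 57 → 08:57, same day
→ 2025-05-13 08:57 KDE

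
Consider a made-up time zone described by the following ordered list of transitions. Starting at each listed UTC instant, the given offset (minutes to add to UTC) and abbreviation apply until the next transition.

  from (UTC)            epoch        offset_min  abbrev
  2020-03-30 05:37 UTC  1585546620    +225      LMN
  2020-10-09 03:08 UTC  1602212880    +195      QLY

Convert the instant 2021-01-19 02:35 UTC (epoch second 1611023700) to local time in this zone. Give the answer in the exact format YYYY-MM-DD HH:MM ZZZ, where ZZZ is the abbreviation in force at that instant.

2021-01-19 05:50 QLY

Query: 2021-01-19 02:35 UTC
Rule 2/2 (QLY, +03:15): 2020-10-09 03:08 UTC ≤ query < +∞
2·60 + 35 + 195 = 350 min
350 = 0·1440 + 350; 350 = 5·60 + 50 → 05:50, same day
→ 2021-01-19 05:50 QLY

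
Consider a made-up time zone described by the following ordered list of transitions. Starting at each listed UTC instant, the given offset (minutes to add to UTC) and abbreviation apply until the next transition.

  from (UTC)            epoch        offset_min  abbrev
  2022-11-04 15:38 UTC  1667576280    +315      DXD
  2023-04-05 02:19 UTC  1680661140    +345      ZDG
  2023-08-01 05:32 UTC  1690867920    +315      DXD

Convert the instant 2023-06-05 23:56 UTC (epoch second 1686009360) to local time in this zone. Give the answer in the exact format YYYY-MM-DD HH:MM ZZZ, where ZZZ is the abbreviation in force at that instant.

Query: 2023-06-05 23:56 UTC
Rule 2/3 (ZDG, +05:45): 2023-04-05 02:19 UTC ≤ query < 2023-08-01 05:32 UTC
23·60 + 56 + 345 = 1781 min
1781 = 1·1440 + 341; 341 = 5·60 + 41 → 05:41, 2023-06-05 + 1 day = 2023-06-06
→ 2023-06-06 05:41 ZDG

2023-06-06 05:41 ZDG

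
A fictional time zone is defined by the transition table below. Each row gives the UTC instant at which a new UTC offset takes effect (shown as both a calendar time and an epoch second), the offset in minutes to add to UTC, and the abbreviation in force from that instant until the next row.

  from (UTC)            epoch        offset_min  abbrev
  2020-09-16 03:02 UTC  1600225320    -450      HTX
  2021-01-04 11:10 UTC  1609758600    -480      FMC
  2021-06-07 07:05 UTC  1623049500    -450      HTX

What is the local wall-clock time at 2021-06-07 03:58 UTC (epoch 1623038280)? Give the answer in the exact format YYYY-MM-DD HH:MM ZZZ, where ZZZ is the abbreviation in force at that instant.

2021-06-06 19:58 FMC

Query: 2021-06-07 03:58 UTC
Rule 2/3 (FMC, -08:00): 2021-01-04 11:10 UTC ≤ query < 2021-06-07 07:05 UTC
3·60 + 58 - 480 = -242 min
-242 = -1·1440 + 1198; 1198 = 19·60 + 58 → 19:58, 2021-06-07 - 1 day = 2021-06-06
→ 2021-06-06 19:58 FMC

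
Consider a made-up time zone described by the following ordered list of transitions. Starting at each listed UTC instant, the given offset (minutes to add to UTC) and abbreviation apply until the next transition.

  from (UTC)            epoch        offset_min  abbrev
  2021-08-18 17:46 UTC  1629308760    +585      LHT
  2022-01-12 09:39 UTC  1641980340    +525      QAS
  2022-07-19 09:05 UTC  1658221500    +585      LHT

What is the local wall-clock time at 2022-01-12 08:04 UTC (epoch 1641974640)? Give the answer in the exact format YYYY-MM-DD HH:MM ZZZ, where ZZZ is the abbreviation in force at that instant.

Query: 2022-01-12 08:04 UTC
Rule 1/3 (LHT, +09:45): 2021-08-18 17:46 UTC ≤ query < 2022-01-12 09:39 UTC
8·60 + 4 + 585 = 1069 min
1069 = 0·1440 + 1069; 1069 = 17·60 + 49 → 17:49, same day
→ 2022-01-12 17:49 LHT

2022-01-12 17:49 LHT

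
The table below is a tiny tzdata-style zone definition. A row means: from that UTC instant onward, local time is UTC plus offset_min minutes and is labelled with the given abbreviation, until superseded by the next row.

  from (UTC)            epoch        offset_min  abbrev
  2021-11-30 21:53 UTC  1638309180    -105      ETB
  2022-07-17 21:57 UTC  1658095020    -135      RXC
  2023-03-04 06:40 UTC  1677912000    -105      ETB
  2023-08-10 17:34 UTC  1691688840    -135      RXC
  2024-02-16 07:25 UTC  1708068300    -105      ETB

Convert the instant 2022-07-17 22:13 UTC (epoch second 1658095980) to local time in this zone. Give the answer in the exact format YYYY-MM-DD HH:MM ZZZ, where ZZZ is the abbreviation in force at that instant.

2022-07-17 19:58 RXC

Query: 2022-07-17 22:13 UTC
Rule 2/5 (RXC, -02:15): 2022-07-17 21:57 UTC ≤ query < 2023-03-04 06:40 UTC
22·60 + 13 - 135 = 1198 min
1198 = 0·1440 + 1198; 1198 = 19·60 + 58 → 19:58, same day
→ 2022-07-17 19:58 RXC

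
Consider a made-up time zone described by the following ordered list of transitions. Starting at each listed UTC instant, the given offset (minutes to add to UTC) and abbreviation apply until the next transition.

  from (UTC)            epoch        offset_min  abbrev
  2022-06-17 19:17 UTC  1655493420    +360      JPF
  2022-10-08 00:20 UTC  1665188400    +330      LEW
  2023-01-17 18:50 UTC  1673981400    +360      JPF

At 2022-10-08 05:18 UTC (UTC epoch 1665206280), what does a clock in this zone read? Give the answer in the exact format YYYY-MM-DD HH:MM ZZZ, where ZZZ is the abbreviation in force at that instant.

2022-10-08 10:48 LEW

Query: 2022-10-08 05:18 UTC
Rule 2/3 (LEW, +05:30): 2022-10-08 00:20 UTC ≤ query < 2023-01-17 18:50 UTC
5·60 + 18 + 330 = 648 min
648 = 0·1440 + 648; 648 = 10·60 + 48 → 10:48, same day
→ 2022-10-08 10:48 LEW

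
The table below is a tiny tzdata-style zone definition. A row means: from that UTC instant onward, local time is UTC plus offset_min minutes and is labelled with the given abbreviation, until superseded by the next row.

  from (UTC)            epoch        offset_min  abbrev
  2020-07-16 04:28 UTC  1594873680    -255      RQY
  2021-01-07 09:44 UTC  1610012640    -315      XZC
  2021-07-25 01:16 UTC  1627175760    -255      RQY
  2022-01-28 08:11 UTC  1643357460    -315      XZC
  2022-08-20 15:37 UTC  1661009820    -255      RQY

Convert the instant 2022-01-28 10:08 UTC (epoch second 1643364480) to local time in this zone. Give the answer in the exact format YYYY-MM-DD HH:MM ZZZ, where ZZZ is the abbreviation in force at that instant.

Query: 2022-01-28 10:08 UTC
Rule 4/5 (XZC, -05:15): 2022-01-28 08:11 UTC ≤ query < 2022-08-20 15:37 UTC
10·60 + 8 - 315 = 293 min
293 = 0·1440 + 293; 293 = 4·60 + 53 → 04:53, same day
→ 2022-01-28 04:53 XZC

2022-01-28 04:53 XZC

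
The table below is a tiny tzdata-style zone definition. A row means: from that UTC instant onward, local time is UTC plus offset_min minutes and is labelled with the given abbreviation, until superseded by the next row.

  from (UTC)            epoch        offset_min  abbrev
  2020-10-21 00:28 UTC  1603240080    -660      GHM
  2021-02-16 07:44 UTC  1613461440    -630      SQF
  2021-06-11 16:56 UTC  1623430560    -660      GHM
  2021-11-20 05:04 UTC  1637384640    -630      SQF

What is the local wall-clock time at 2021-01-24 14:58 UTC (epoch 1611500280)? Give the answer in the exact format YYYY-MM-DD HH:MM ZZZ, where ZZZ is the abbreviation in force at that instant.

Query: 2021-01-24 14:58 UTC
Rule 1/4 (GHM, -11:00): 2020-10-21 00:28 UTC ≤ query < 2021-02-16 07:44 UTC
14·60 + 58 - 660 = 238 min
238 = 0·1440 + 238; 238 = 3·60 + 58 → 03:58, same day
→ 2021-01-24 03:58 GHM

2021-01-24 03:58 GHM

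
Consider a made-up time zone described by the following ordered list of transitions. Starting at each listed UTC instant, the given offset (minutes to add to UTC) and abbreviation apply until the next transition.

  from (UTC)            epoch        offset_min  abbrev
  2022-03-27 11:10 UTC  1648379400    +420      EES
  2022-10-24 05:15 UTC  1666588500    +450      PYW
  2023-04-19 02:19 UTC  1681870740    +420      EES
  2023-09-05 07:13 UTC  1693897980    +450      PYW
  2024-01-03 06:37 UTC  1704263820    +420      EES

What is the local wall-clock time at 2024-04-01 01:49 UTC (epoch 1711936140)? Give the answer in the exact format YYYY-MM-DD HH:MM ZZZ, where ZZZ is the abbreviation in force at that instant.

Query: 2024-04-01 01:49 UTC
Rule 5/5 (EES, +07:00): 2024-01-03 06:37 UTC ≤ query < +∞
1·60 + 49 + 420 = 529 min
529 = 0·1440 + 529; 529 = 8·60 + 49 → 08:49, same day
→ 2024-04-01 08:49 EES

2024-04-01 08:49 EES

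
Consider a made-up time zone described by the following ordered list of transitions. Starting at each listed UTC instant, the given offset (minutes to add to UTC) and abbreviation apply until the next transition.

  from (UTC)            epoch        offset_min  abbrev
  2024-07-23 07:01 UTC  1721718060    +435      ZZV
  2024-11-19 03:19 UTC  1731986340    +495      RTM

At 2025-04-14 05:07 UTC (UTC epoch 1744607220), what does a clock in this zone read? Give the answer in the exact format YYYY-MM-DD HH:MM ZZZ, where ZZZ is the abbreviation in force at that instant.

2025-04-14 13:22 RTM

Query: 2025-04-14 05:07 UTC
Rule 2/2 (RTM, +08:15): 2024-11-19 03:19 UTC ≤ query < +∞
5·60 + 7 + 495 = 802 min
802 = 0·1440 + 802; 802 = 13·60 + 22 → 13:22, same day
→ 2025-04-14 13:22 RTM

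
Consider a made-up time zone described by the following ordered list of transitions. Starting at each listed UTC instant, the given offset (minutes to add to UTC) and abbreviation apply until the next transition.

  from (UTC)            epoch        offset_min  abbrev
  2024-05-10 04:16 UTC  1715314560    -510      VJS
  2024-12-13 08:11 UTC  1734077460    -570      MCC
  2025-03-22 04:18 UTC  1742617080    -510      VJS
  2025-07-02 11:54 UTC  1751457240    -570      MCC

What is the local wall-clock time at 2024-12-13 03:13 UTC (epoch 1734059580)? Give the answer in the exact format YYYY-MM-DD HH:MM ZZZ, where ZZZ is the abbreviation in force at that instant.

2024-12-12 18:43 VJS

Query: 2024-12-13 03:13 UTC
Rule 1/4 (VJS, -08:30): 2024-05-10 04:16 UTC ≤ query < 2024-12-13 08:11 UTC
3·60 + 13 - 510 = -317 min
-317 = -1·1440 + 1123; 1123 = 18·60 + 43 → 18:43, 2024-12-13 - 1 day = 2024-12-12
→ 2024-12-12 18:43 VJS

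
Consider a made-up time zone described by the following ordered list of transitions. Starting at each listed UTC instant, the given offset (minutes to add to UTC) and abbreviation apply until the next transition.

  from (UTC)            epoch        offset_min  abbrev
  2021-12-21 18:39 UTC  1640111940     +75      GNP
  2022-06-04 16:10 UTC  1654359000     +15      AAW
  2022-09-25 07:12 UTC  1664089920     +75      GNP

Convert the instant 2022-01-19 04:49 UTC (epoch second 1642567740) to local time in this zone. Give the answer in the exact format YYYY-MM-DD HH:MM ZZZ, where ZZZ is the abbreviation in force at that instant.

2022-01-19 06:04 GNP

Query: 2022-01-19 04:49 UTC
Rule 1/3 (GNP, +01:15): 2021-12-21 18:39 UTC ≤ query < 2022-06-04 16:10 UTC
4·60 + 49 + 75 = 364 min
364 = 0·1440 + 364; 364 = 6·60 + 4 → 06:04, same day
→ 2022-01-19 06:04 GNP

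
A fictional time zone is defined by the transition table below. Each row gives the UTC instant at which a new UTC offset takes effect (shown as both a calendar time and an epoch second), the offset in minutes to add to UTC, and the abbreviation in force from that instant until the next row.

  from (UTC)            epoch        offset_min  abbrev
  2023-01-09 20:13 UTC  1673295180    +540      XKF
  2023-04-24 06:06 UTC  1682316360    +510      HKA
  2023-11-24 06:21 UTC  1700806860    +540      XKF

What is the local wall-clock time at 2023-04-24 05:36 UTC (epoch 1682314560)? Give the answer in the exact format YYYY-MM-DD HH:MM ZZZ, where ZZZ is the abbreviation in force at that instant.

Query: 2023-04-24 05:36 UTC
Rule 1/3 (XKF, +09:00): 2023-01-09 20:13 UTC ≤ query < 2023-04-24 06:06 UTC
5·60 + 36 + 540 = 876 min
876 = 0·1440 + 876; 876 = 14·60 + 36 → 14:36, same day
→ 2023-04-24 14:36 XKF

2023-04-24 14:36 XKF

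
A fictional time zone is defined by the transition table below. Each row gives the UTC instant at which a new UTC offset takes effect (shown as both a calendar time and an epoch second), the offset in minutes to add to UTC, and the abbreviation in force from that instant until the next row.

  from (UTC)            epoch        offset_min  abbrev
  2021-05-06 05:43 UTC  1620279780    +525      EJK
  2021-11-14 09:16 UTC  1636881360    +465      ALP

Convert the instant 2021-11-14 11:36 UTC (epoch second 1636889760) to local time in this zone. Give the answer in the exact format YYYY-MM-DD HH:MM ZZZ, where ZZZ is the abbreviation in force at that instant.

2021-11-14 19:21 ALP

Query: 2021-11-14 11:36 UTC
Rule 2/2 (ALP, +07:45): 2021-11-14 09:16 UTC ≤ query < +∞
11·60 + 36 + 465 = 1161 min
1161 = 0·1440 + 1161; 1161 = 19·60 + 21 → 19:21, same day
→ 2021-11-14 19:21 ALP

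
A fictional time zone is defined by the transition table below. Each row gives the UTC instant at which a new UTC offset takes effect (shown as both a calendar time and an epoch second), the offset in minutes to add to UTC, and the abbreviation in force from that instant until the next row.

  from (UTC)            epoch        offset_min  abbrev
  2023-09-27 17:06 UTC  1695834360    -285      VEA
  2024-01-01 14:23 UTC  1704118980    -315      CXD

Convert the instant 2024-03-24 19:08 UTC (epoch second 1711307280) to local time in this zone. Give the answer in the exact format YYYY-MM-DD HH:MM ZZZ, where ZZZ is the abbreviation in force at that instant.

2024-03-24 13:53 CXD

Query: 2024-03-24 19:08 UTC
Rule 2/2 (CXD, -05:15): 2024-01-01 14:23 UTC ≤ query < +∞
19·60 + 8 - 315 = 833 min
833 = 0·1440 + 833; 833 = 13·60 + 53 → 13:53, same day
→ 2024-03-24 13:53 CXD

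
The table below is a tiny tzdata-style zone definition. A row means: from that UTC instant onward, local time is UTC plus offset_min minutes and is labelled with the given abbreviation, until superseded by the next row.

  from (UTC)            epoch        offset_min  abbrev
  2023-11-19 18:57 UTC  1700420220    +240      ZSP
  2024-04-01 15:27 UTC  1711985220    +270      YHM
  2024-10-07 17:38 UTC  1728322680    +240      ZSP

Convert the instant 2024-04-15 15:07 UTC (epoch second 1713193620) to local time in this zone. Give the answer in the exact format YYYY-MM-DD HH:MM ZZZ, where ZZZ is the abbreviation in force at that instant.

2024-04-15 19:37 YHM

Query: 2024-04-15 15:07 UTC
Rule 2/3 (YHM, +04:30): 2024-04-01 15:27 UTC ≤ query < 2024-10-07 17:38 UTC
15·60 + 7 + 270 = 1177 min
1177 = 0·1440 + 1177; 1177 = 19·60 + 37 → 19:37, same day
→ 2024-04-15 19:37 YHM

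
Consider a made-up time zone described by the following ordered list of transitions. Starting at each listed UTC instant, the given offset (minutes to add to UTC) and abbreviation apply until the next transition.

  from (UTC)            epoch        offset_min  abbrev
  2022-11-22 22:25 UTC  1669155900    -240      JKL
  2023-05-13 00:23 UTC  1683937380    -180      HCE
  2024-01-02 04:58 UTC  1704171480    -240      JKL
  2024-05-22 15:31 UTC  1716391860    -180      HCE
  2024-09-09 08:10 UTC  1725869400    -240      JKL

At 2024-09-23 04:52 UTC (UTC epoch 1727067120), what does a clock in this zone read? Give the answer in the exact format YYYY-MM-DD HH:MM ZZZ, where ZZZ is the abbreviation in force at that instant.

2024-09-23 00:52 JKL

Query: 2024-09-23 04:52 UTC
Rule 5/5 (JKL, -04:00): 2024-09-09 08:10 UTC ≤ query < +∞
4·60 + 52 - 240 = 52 min
52 = 0·1440 + 52; 52 = 0·60 + 52 → 00:52, same day
→ 2024-09-23 00:52 JKL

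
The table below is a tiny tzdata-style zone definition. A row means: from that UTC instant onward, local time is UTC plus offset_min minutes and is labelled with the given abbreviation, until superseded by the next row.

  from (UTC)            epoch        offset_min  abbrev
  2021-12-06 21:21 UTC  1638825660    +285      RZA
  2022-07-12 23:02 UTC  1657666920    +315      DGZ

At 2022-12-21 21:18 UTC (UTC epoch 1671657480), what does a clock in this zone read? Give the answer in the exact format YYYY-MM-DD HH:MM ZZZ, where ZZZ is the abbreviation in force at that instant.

Query: 2022-12-21 21:18 UTC
Rule 2/2 (DGZ, +05:15): 2022-07-12 23:02 UTC ≤ query < +∞
21·60 + 18 + 315 = 1593 min
1593 = 1·1440 + 153; 153 = 2·60 + 33 → 02:33, 2022-12-21 + 1 day = 2022-12-22
→ 2022-12-22 02:33 DGZ

2022-12-22 02:33 DGZ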